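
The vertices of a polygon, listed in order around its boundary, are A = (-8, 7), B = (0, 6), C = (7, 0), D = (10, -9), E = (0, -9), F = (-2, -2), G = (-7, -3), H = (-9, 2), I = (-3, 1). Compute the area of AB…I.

163

Apply the surveyor's formula: 2A = Σ (x_i·y_{i+1} − x_{i+1}·y_i), indices taken mod 9.
Σ = (-48) + (-42) + (-63) + (-90) + (-18) + (-8) + (-41) + (-3) + (-13) = -326
Area = |Σ|/2 = 163.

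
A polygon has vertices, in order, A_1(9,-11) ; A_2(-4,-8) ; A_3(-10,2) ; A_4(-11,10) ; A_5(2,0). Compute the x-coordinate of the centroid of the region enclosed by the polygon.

Apply the surveyor's formula. First the cross-terms c_i = x_i·y_{i+1} − x_{i+1}·y_i:
  -116, -88, -78, -20, -22  ⇒  2A = -324, A = -162.
Then Σ (x_i + x_{i+1})·c_i = 2228, so x̄ = 2228 / (6·(-162)) = -557/243.

-557/243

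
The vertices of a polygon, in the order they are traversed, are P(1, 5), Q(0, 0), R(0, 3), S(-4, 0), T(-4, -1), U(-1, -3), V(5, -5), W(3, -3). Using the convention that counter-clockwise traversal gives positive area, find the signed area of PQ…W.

32.5

Apply the shoelace formula: 2A = Σ (x_i·y_{i+1} − x_{i+1}·y_i), indices taken mod 8.
Cross-terms: 0, 0, 12, 4, 11, 20, 0, 18  ⇒  Σ = 65
Signed area = Σ/2 = 32.5 (positive ⇒ counter-clockwise traversal).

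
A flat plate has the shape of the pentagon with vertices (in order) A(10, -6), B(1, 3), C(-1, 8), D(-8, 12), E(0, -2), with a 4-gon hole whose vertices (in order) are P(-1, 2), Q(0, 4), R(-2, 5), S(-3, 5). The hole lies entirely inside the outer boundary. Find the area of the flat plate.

63.5

Outer boundary:
Apply the surveyor's formula: 2A = Σ (x_i·y_{i+1} − x_{i+1}·y_i), indices taken mod 5.
Cross-terms: 36, 11, 52, 16, 20  ⇒  Σ = 135
Area = |Σ|/2 = 67.5.
Hole:
Cross-terms: -4, 8, 5, -1  ⇒  Σ = 8
Area = |Σ|/2 = 4.
Net area = 67.5 − 4 = 63.5.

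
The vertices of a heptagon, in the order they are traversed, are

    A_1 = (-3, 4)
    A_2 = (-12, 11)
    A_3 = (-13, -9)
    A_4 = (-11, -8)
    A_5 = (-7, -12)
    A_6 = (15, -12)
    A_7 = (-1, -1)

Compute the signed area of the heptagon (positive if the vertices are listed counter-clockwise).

288.5

Cross-terms: 15, 251, 5, 76, 264, -27, -7  ⇒  Σ = 577
Signed area = Σ/2 = 288.5 (positive ⇒ counter-clockwise traversal).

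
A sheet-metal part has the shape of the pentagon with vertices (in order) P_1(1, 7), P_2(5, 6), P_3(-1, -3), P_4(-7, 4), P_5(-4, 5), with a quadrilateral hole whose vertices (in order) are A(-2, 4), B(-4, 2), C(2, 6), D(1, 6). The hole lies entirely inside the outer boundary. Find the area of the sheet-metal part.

54.5

Outer boundary:
Σ = (-29) + (-9) + (-25) + (-19) + (-33) = -115
Area = |Σ|/2 = 57.5.
Hole:
Apply Gauss's area formula: 2A = Σ (x_i·y_{i+1} − x_{i+1}·y_i), indices taken mod 4.
Σ = (12) + (-28) + (6) + (16) = 6
Area = |Σ|/2 = 3.
Net area = 57.5 − 3 = 54.5.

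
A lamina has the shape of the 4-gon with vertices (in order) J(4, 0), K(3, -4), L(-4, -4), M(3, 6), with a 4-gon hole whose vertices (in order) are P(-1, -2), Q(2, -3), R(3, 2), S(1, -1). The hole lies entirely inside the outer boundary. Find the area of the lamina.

Outer boundary:
Σ = (-16) + (-28) + (-12) + (-24) = -80
Area = |Σ|/2 = 40.
Hole:
P→Q: (-1)(-3) − (2)(-2) = 7
Q→R: (2)(2) − (3)(-3) = 13
R→S: (3)(-1) − (1)(2) = -5
S→P: (1)(-2) − (-1)(-1) = -3
Σ = 12
Area = |Σ|/2 = 6.
Net area = 40 − 6 = 34.

34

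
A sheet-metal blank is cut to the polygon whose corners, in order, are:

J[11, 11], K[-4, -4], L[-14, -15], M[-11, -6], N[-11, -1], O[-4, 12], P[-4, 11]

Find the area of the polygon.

214.5

Apply the surveyor's formula: 2A = Σ (x_i·y_{i+1} − x_{i+1}·y_i), indices taken mod 7.
J→K: (11)(-4) − (-4)(11) = 0
K→L: (-4)(-15) − (-14)(-4) = 4
L→M: (-14)(-6) − (-11)(-15) = -81
M→N: (-11)(-1) − (-11)(-6) = -55
N→O: (-11)(12) − (-4)(-1) = -136
O→P: (-4)(11) − (-4)(12) = 4
P→J: (-4)(11) − (11)(11) = -165
Σ = -429
Area = |Σ|/2 = 214.5.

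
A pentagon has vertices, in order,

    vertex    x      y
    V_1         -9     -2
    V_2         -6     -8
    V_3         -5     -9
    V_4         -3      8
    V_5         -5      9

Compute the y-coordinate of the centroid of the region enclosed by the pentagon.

29/111

Apply the shoelace (surveyor's) formula. First the cross-terms c_i = x_i·y_{i+1} − x_{i+1}·y_i:
  60, 14, -67, 13, 91  ⇒  2A = 111, A = 55.5.
Then Σ (y_i + y_{i+1})·c_i = 87, so ȳ = 87 / (6·55.5) = 29/111.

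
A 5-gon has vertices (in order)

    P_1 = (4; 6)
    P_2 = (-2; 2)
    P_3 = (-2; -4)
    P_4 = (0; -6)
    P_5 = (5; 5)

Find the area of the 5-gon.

42

Apply the surveyor's formula: 2A = Σ (x_i·y_{i+1} − x_{i+1}·y_i), indices taken mod 5.
Σ = (20) + (12) + (12) + (30) + (10) = 84
Area = |Σ|/2 = 42.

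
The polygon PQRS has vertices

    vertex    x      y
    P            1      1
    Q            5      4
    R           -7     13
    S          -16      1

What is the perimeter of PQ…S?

|PQ| = √((4)² + (3)²) = √25 = 5
|QR| = √((-12)² + (9)²) = √225 = 15
|RS| = √((-9)² + (-12)²) = √225 = 15
|SP| = √((17)² + (0)²) = √289 = 17
Perimeter = 5 + 15 + 15 + 17 = 52.

52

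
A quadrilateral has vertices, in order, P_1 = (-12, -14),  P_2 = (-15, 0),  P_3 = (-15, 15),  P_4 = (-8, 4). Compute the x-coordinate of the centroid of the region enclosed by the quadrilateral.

Apply the surveyor's formula. First the cross-terms c_i = x_i·y_{i+1} − x_{i+1}·y_i:
  -210, -225, 60, 160  ⇒  2A = -215, A = -107.5.
Then Σ (x_i + x_{i+1})·c_i = 7840, so x̄ = 7840 / (6·(-107.5)) = -1568/129.

-1568/129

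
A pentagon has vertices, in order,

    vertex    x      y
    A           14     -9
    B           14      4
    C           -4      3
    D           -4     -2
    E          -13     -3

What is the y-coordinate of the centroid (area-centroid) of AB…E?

-86/45

Apply Gauss's area formula. First the cross-terms c_i = x_i·y_{i+1} − x_{i+1}·y_i:
  182, 58, 20, -14, 159  ⇒  2A = 405, A = 202.5.
Then Σ (y_i + y_{i+1})·c_i = -2322, so ȳ = -2322 / (6·202.5) = -86/45.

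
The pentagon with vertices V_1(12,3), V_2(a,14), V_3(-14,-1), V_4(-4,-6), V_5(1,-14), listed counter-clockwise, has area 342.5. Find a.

-2

The doubled signed area Σ (x_i y_{i+1} − x_{i+1} y_i) is linear in a.
With a=0 it equals 677; the coefficient of a is -4 (from the two edges through V_2).
So -4·a + 677 = 2·342.5 = 685 ⇒ a = -2.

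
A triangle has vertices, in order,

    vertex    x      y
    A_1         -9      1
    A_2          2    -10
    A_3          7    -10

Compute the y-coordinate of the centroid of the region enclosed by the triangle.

Apply the surveyor's formula. First the cross-terms c_i = x_i·y_{i+1} − x_{i+1}·y_i:
  88, 50, -83  ⇒  2A = 55, A = 27.5.
Then Σ (y_i + y_{i+1})·c_i = -1045, so ȳ = -1045 / (6·27.5) = -19/3.

-19/3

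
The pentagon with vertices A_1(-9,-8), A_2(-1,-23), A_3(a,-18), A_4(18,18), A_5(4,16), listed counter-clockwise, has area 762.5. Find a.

16

Write out the shoelace sum; only the two edges meeting at A_3 involve a:
2·Area = [((-1)·(-18) − a·(-23)) + (a·18 − 18·(-18))] + 527
       = 41·a + 869 = 1525
⇒ a = 16.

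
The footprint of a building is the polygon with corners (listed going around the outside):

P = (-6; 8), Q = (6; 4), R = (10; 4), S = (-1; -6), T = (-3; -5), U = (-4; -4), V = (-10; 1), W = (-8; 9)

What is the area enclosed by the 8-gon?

P→Q: (-6)(4) − (6)(8) = -72
Q→R: (6)(4) − (10)(4) = -16
R→S: (10)(-6) − (-1)(4) = -56
S→T: (-1)(-5) − (-3)(-6) = -13
T→U: (-3)(-4) − (-4)(-5) = -8
U→V: (-4)(1) − (-10)(-4) = -44
V→W: (-10)(9) − (-8)(1) = -82
W→P: (-8)(8) − (-6)(9) = -10
Σ = -301
Area = |Σ|/2 = 150.5.

150.5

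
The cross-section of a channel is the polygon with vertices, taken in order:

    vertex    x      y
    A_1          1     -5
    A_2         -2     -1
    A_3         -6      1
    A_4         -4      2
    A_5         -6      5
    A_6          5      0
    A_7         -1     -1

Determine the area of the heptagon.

Σ = (-11) + (-8) + (-8) + (-8) + (-25) + (-5) + (6) = -59
Area = |Σ|/2 = 29.5.

29.5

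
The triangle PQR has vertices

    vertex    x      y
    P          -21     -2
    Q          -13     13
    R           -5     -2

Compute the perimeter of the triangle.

|PQ| = √((8)² + (15)²) = √289 = 17
|QR| = √((8)² + (-15)²) = √289 = 17
|RP| = √((-16)² + (0)²) = √256 = 16
Perimeter = 17 + 17 + 16 = 50.

50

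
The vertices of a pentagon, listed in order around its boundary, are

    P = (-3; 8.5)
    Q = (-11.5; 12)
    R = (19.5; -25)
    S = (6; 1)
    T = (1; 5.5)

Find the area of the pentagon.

170.875

Apply Gauss's area formula: 2A = Σ (x_i·y_{i+1} − x_{i+1}·y_i), indices taken mod 5.
Cross-terms: 61.75, 53.5, 169.5, 32, 25  ⇒  Σ = 341.75
Area = |Σ|/2 = 170.875.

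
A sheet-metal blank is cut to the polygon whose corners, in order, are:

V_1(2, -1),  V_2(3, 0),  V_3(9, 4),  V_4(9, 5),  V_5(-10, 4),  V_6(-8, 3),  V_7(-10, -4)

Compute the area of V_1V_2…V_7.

96

Apply the shoelace (surveyor's) formula: 2A = Σ (x_i·y_{i+1} − x_{i+1}·y_i), indices taken mod 7.
Σ = (3) + (12) + (9) + (86) + (2) + (62) + (18) = 192
Area = |Σ|/2 = 96.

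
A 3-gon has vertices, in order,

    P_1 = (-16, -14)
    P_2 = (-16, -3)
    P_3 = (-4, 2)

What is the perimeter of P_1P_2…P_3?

44

|P_1P_2| = √((0)² + (11)²) = √121 = 11
|P_2P_3| = √((12)² + (5)²) = √169 = 13
|P_3P_1| = √((-12)² + (-16)²) = √400 = 20
Perimeter = 11 + 13 + 20 = 44.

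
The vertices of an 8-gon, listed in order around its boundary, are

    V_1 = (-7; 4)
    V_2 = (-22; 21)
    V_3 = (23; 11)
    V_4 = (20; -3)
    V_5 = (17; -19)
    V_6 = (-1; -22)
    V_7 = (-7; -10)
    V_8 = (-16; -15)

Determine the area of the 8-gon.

1081.5

Apply the shoelace (surveyor's) formula: 2A = Σ (x_i·y_{i+1} − x_{i+1}·y_i), indices taken mod 8.
Σ = (-59) + (-725) + (-289) + (-329) + (-393) + (-144) + (-55) + (-169) = -2163
Area = |Σ|/2 = 1081.5.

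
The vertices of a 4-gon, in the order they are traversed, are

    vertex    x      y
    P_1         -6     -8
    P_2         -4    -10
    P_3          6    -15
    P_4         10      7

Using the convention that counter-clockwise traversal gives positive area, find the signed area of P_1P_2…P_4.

151

Apply Gauss's area formula: 2A = Σ (x_i·y_{i+1} − x_{i+1}·y_i), indices taken mod 4.
P_1→P_2: (-6)(-10) − (-4)(-8) = 28
P_2→P_3: (-4)(-15) − (6)(-10) = 120
P_3→P_4: (6)(7) − (10)(-15) = 192
P_4→P_1: (10)(-8) − (-6)(7) = -38
Σ = 302
Signed area = Σ/2 = 151 (positive ⇒ counter-clockwise traversal).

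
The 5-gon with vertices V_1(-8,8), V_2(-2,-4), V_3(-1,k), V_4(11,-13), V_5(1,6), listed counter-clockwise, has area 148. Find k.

The doubled signed area Σ (x_i y_{i+1} − x_{i+1} y_i) is linear in k.
With k=0 it equals 192; the coefficient of k is -13 (from the two edges through V_3).
So -13·k + 192 = 2·148 = 296 ⇒ k = -8.

-8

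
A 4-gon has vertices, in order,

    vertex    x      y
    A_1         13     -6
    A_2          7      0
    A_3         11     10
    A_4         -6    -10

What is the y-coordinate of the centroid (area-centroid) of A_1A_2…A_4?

-184/57

Apply the shoelace (surveyor's) formula. First the cross-terms c_i = x_i·y_{i+1} − x_{i+1}·y_i:
  42, 70, -50, 166  ⇒  2A = 228, A = 114.
Then Σ (y_i + y_{i+1})·c_i = -2208, so ȳ = -2208 / (6·114) = -184/57.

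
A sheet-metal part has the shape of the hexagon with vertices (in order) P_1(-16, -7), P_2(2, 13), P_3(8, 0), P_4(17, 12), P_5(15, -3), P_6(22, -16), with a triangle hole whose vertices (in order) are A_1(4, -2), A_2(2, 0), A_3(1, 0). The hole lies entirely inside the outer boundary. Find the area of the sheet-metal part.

Outer boundary:
P_1→P_2: (-16)(13) − (2)(-7) = -194
P_2→P_3: (2)(0) − (8)(13) = -104
P_3→P_4: (8)(12) − (17)(0) = 96
P_4→P_5: (17)(-3) − (15)(12) = -231
P_5→P_6: (15)(-16) − (22)(-3) = -174
P_6→P_1: (22)(-7) − (-16)(-16) = -410
Σ = -1017
Area = |Σ|/2 = 508.5.
Hole:
Apply Gauss's area formula: 2A = Σ (x_i·y_{i+1} − x_{i+1}·y_i), indices taken mod 3.
A_1→A_2: (4)(0) − (2)(-2) = 4
A_2→A_3: (2)(0) − (1)(0) = 0
A_3→A_1: (1)(-2) − (4)(0) = -2
Σ = 2
Area = |Σ|/2 = 1.
Net area = 508.5 − 1 = 507.5.

507.5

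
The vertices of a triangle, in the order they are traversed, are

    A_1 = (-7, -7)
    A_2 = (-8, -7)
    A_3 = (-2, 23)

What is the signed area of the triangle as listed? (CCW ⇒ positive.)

-15

Apply the shoelace (surveyor's) formula: 2A = Σ (x_i·y_{i+1} − x_{i+1}·y_i), indices taken mod 3.
A_1→A_2: (-7)(-7) − (-8)(-7) = -7
A_2→A_3: (-8)(23) − (-2)(-7) = -198
A_3→A_1: (-2)(-7) − (-7)(23) = 175
Σ = -30
Signed area = Σ/2 = -15 (negative ⇒ clockwise traversal).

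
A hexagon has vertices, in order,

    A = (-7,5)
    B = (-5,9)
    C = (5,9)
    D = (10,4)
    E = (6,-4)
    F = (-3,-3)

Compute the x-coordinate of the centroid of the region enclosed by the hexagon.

Apply Gauss's area formula. First the cross-terms c_i = x_i·y_{i+1} − x_{i+1}·y_i:
  -38, -90, -70, -64, -30, -36  ⇒  2A = -328, A = -164.
Then Σ (x_i + x_{i+1})·c_i = -1348, so x̄ = -1348 / (6·(-164)) = 337/246.

337/246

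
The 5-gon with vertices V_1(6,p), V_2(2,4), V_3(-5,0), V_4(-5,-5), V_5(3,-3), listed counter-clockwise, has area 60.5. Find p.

The doubled signed area Σ (x_i y_{i+1} − x_{i+1} y_i) is linear in p.
With p=0 it equals 117; the coefficient of p is 1 (from the two edges through V_1).
So 1·p + 117 = 2·60.5 = 121 ⇒ p = 4.

4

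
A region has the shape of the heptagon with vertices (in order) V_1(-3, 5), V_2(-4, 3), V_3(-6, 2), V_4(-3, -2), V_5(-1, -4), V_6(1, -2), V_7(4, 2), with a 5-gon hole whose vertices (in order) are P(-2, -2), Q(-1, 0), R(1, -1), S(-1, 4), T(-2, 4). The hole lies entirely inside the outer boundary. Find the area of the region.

36.5

Outer boundary:
Σ = (11) + (10) + (18) + (10) + (6) + (10) + (26) = 91
Area = |Σ|/2 = 45.5.
Hole:
Σ = (-2) + (1) + (3) + (4) + (12) = 18
Area = |Σ|/2 = 9.
Net area = 45.5 − 9 = 36.5.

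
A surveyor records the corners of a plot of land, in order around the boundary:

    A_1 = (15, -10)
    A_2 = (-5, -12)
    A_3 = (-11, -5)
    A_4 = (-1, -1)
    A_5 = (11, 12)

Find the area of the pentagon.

Σ = (-230) + (-107) + (6) + (-1) + (-290) = -622
Area = |Σ|/2 = 311.

311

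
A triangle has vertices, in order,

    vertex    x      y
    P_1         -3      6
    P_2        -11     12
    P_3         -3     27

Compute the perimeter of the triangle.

|P_1P_2| = √((-8)² + (6)²) = √100 = 10
|P_2P_3| = √((8)² + (15)²) = √289 = 17
|P_3P_1| = √((0)² + (-21)²) = √441 = 21
Perimeter = 10 + 17 + 21 = 48.

48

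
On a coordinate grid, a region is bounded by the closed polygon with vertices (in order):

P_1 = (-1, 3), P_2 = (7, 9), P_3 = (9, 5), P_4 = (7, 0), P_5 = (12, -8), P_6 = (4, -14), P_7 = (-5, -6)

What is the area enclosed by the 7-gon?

209

Apply the shoelace (surveyor's) formula: 2A = Σ (x_i·y_{i+1} − x_{i+1}·y_i), indices taken mod 7.
P_1→P_2: (-1)(9) − (7)(3) = -30
P_2→P_3: (7)(5) − (9)(9) = -46
P_3→P_4: (9)(0) − (7)(5) = -35
P_4→P_5: (7)(-8) − (12)(0) = -56
P_5→P_6: (12)(-14) − (4)(-8) = -136
P_6→P_7: (4)(-6) − (-5)(-14) = -94
P_7→P_1: (-5)(3) − (-1)(-6) = -21
Σ = -418
Area = |Σ|/2 = 209.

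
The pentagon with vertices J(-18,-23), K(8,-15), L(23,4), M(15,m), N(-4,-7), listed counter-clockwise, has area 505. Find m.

14

Write out the shoelace sum; only the two edges meeting at M involve m:
2·Area = [(23·m − 15·4) + (15·(-7) − (-4)·m)] + 797
       = 27·m + 632 = 1010
⇒ m = 14.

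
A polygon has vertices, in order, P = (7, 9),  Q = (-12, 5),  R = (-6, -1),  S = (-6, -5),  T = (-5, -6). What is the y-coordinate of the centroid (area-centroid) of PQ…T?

Apply the surveyor's formula. First the cross-terms c_i = x_i·y_{i+1} − x_{i+1}·y_i:
  143, 42, 24, 11, -3  ⇒  2A = 217, A = 108.5.
Then Σ (y_i + y_{i+1})·c_i = 1896, so ȳ = 1896 / (6·108.5) = 632/217.

632/217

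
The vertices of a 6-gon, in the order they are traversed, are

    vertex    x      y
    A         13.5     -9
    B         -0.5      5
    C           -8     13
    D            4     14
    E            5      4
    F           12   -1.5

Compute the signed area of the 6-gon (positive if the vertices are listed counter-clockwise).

Cross-terms: 63, 33.5, -164, -54, -55.5, -87.75  ⇒  Σ = -264.75
Signed area = Σ/2 = -132.375 (negative ⇒ clockwise traversal).

-132.375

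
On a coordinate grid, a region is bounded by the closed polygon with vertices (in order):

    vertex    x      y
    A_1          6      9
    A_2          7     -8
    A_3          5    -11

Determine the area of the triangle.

18.5

Cross-terms: -111, -37, 111  ⇒  Σ = -37
Area = |Σ|/2 = 18.5.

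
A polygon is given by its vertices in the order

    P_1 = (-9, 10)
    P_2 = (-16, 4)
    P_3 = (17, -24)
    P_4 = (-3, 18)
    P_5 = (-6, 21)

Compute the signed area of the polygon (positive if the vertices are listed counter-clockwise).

424

Apply the surveyor's formula: 2A = Σ (x_i·y_{i+1} − x_{i+1}·y_i), indices taken mod 5.
Cross-terms: 124, 316, 234, 45, 129  ⇒  Σ = 848
Signed area = Σ/2 = 424 (positive ⇒ counter-clockwise traversal).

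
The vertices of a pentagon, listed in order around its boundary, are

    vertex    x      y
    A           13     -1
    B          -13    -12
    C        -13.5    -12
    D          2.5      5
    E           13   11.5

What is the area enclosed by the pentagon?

Apply the shoelace (surveyor's) formula: 2A = Σ (x_i·y_{i+1} − x_{i+1}·y_i), indices taken mod 5.
Cross-terms: -169, -6, -37.5, -36.25, -162.5  ⇒  Σ = -411.25
Area = |Σ|/2 = 205.625.

205.625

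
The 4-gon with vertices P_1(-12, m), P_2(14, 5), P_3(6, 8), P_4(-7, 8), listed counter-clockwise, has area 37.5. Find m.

7

The doubled signed area Σ (x_i y_{i+1} − x_{i+1} y_i) is linear in m.
With m=0 it equals 222; the coefficient of m is -21 (from the two edges through P_1).
So -21·m + 222 = 2·37.5 = 75 ⇒ m = 7.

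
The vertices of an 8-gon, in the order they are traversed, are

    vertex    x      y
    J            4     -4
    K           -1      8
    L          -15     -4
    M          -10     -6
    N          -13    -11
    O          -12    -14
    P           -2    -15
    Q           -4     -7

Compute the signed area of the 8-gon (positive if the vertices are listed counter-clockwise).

217

Cross-terms: 28, 124, 50, 32, 50, 152, -46, 44  ⇒  Σ = 434
Signed area = Σ/2 = 217 (positive ⇒ counter-clockwise traversal).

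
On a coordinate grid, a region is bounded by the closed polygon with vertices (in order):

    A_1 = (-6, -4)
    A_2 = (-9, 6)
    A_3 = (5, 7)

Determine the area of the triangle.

Apply the shoelace formula: 2A = Σ (x_i·y_{i+1} − x_{i+1}·y_i), indices taken mod 3.
A_1→A_2: (-6)(6) − (-9)(-4) = -72
A_2→A_3: (-9)(7) − (5)(6) = -93
A_3→A_1: (5)(-4) − (-6)(7) = 22
Σ = -143
Area = |Σ|/2 = 71.5.

71.5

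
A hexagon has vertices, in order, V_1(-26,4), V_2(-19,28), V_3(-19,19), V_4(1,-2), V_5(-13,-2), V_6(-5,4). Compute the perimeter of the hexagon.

108

|V_1V_2| = √((7)² + (24)²) = √625 = 25
|V_2V_3| = √((0)² + (-9)²) = √81 = 9
|V_3V_4| = √((20)² + (-21)²) = √841 = 29
|V_4V_5| = √((-14)² + (0)²) = √196 = 14
|V_5V_6| = √((8)² + (6)²) = √100 = 10
|V_6V_1| = √((-21)² + (0)²) = √441 = 21
Perimeter = 25 + 9 + 29 + 14 + 10 + 21 = 108.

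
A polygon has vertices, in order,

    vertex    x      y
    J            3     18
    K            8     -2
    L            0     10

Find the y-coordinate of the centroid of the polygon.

Apply the surveyor's formula. First the cross-terms c_i = x_i·y_{i+1} − x_{i+1}·y_i:
  -150, 80, -30  ⇒  2A = -100, A = -50.
Then Σ (y_i + y_{i+1})·c_i = -2600, so ȳ = -2600 / (6·(-50)) = 26/3.

26/3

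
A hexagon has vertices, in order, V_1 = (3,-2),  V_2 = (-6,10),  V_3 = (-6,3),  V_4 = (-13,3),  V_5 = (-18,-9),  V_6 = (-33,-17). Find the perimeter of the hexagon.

98

|V_1V_2| = √((-9)² + (12)²) = √225 = 15
|V_2V_3| = √((0)² + (-7)²) = √49 = 7
|V_3V_4| = √((-7)² + (0)²) = √49 = 7
|V_4V_5| = √((-5)² + (-12)²) = √169 = 13
|V_5V_6| = √((-15)² + (-8)²) = √289 = 17
|V_6V_1| = √((36)² + (15)²) = √1521 = 39
Perimeter = 15 + 7 + 7 + 13 + 17 + 39 = 98.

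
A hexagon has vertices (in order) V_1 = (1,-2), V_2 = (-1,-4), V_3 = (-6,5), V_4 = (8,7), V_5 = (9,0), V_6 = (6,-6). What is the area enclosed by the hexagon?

120

Apply the surveyor's formula: 2A = Σ (x_i·y_{i+1} − x_{i+1}·y_i), indices taken mod 6.
Cross-terms: -6, -29, -82, -63, -54, -6  ⇒  Σ = -240
Area = |Σ|/2 = 120.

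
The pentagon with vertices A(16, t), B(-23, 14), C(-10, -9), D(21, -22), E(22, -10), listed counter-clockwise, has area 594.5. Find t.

-5

The doubled signed area Σ (x_i y_{i+1} − x_{i+1} y_i) is linear in t.
With t=0 it equals 1414; the coefficient of t is 45 (from the two edges through A).
So 45·t + 1414 = 2·594.5 = 1189 ⇒ t = -5.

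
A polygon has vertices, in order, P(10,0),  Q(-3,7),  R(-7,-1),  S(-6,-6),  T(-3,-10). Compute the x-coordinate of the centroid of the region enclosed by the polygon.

Apply the shoelace (surveyor's) formula. First the cross-terms c_i = x_i·y_{i+1} − x_{i+1}·y_i:
  70, 52, 36, 42, 100  ⇒  2A = 300, A = 150.
Then Σ (x_i + x_{i+1})·c_i = -176, so x̄ = -176 / (6·150) = -44/225.

-44/225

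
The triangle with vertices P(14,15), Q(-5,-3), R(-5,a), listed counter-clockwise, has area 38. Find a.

The doubled signed area Σ (x_i y_{i+1} − x_{i+1} y_i) is linear in a.
With a=0 it equals -57; the coefficient of a is -19 (from the two edges through R).
So -19·a + -57 = 2·38 = 76 ⇒ a = -7.

-7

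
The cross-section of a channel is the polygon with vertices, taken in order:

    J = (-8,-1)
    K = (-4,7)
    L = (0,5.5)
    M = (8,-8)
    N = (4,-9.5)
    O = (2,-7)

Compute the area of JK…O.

118.5

Cross-terms: -60, -22, -44, -44, -9, -58  ⇒  Σ = -237
Area = |Σ|/2 = 118.5.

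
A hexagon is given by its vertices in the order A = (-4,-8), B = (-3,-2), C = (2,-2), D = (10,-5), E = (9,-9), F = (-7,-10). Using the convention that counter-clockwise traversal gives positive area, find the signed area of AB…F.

Cross-terms: -16, 10, 10, -45, -153, 16  ⇒  Σ = -178
Signed area = Σ/2 = -89 (negative ⇒ clockwise traversal).

-89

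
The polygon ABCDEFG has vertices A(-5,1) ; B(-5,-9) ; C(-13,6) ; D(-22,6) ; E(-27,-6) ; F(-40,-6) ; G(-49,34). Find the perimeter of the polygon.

|AB| = √((0)² + (-10)²) = √100 = 10
|BC| = √((-8)² + (15)²) = √289 = 17
|CD| = √((-9)² + (0)²) = √81 = 9
|DE| = √((-5)² + (-12)²) = √169 = 13
|EF| = √((-13)² + (0)²) = √169 = 13
|FG| = √((-9)² + (40)²) = √1681 = 41
|GA| = √((44)² + (-33)²) = √3025 = 55
Perimeter = 10 + 17 + 9 + 13 + 13 + 41 + 55 = 158.

158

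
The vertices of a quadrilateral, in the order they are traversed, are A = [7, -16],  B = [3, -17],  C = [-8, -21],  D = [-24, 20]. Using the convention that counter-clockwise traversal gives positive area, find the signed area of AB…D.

Apply Gauss's area formula: 2A = Σ (x_i·y_{i+1} − x_{i+1}·y_i), indices taken mod 4.
Σ = (-71) + (-199) + (-664) + (244) = -690
Signed area = Σ/2 = -345 (negative ⇒ clockwise traversal).

-345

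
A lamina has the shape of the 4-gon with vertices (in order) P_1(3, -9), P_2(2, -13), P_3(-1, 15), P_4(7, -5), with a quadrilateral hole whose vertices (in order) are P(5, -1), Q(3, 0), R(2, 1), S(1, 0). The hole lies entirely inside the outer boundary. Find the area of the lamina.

74

Outer boundary:
Apply the shoelace formula: 2A = Σ (x_i·y_{i+1} − x_{i+1}·y_i), indices taken mod 4.
Σ = (-21) + (17) + (-100) + (-48) = -152
Area = |Σ|/2 = 76.
Hole:
Apply Gauss's area formula: 2A = Σ (x_i·y_{i+1} − x_{i+1}·y_i), indices taken mod 4.
Σ = (3) + (3) + (-1) + (-1) = 4
Area = |Σ|/2 = 2.
Net area = 76 − 2 = 74.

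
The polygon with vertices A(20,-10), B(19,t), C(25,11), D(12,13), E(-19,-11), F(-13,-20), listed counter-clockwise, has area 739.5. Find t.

The doubled signed area Σ (x_i y_{i+1} − x_{i+1} y_i) is linear in t.
With t=0 it equals 1474; the coefficient of t is -5 (from the two edges through B).
So -5·t + 1474 = 2·739.5 = 1479 ⇒ t = -1.

-1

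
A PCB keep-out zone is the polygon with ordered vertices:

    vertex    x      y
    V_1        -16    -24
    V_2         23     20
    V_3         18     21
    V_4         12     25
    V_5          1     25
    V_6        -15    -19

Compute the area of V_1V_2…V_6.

Cross-terms: 232, 123, 198, 275, 356, 56  ⇒  Σ = 1240
Area = |Σ|/2 = 620.

620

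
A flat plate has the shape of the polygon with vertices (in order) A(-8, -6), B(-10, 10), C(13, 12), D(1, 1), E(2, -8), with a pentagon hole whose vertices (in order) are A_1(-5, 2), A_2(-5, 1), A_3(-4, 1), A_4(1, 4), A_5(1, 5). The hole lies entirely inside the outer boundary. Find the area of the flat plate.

Outer boundary:
Σ = (-140) + (-250) + (1) + (-10) + (-76) = -475
Area = |Σ|/2 = 237.5.
Hole:
Apply the shoelace formula: 2A = Σ (x_i·y_{i+1} − x_{i+1}·y_i), indices taken mod 5.
Cross-terms: 5, -1, -17, 1, 27  ⇒  Σ = 15
Area = |Σ|/2 = 7.5.
Net area = 237.5 − 7.5 = 230.

230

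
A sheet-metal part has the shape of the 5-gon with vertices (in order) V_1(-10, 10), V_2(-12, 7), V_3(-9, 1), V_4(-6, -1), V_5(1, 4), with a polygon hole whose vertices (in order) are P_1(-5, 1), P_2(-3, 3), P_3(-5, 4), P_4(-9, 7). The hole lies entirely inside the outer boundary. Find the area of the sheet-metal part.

Outer boundary:
Apply Gauss's area formula: 2A = Σ (x_i·y_{i+1} − x_{i+1}·y_i), indices taken mod 5.
V_1→V_2: (-10)(7) − (-12)(10) = 50
V_2→V_3: (-12)(1) − (-9)(7) = 51
V_3→V_4: (-9)(-1) − (-6)(1) = 15
V_4→V_5: (-6)(4) − (1)(-1) = -23
V_5→V_1: (1)(10) − (-10)(4) = 50
Σ = 143
Area = |Σ|/2 = 71.5.
Hole:
Apply Gauss's area formula: 2A = Σ (x_i·y_{i+1} − x_{i+1}·y_i), indices taken mod 4.
P_1→P_2: (-5)(3) − (-3)(1) = -12
P_2→P_3: (-3)(4) − (-5)(3) = 3
P_3→P_4: (-5)(7) − (-9)(4) = 1
P_4→P_1: (-9)(1) − (-5)(7) = 26
Σ = 18
Area = |Σ|/2 = 9.
Net area = 71.5 − 9 = 62.5.

62.5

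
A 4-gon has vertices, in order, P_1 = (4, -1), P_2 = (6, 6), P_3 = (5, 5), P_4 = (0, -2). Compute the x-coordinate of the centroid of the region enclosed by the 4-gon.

Apply the shoelace formula. First the cross-terms c_i = x_i·y_{i+1} − x_{i+1}·y_i:
  30, 0, -10, 8  ⇒  2A = 28, A = 14.
Then Σ (x_i + x_{i+1})·c_i = 282, so x̄ = 282 / (6·14) = 47/14.

47/14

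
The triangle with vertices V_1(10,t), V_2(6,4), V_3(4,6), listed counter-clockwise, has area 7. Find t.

-7

The doubled signed area Σ (x_i y_{i+1} − x_{i+1} y_i) is linear in t.
With t=0 it equals 0; the coefficient of t is -2 (from the two edges through V_1).
So -2·t + 0 = 2·7 = 14 ⇒ t = -7.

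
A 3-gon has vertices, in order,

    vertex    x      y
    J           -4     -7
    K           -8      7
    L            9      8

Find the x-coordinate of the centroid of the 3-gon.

Apply Gauss's area formula. First the cross-terms c_i = x_i·y_{i+1} − x_{i+1}·y_i:
  -84, -127, -31  ⇒  2A = -242, A = -121.
Then Σ (x_i + x_{i+1})·c_i = 726, so x̄ = 726 / (6·(-121)) = -1.

-1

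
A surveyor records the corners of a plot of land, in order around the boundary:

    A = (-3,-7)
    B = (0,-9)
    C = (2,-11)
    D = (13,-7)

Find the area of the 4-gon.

Apply the shoelace formula: 2A = Σ (x_i·y_{i+1} − x_{i+1}·y_i), indices taken mod 4.
A→B: (-3)(-9) − (0)(-7) = 27
B→C: (0)(-11) − (2)(-9) = 18
C→D: (2)(-7) − (13)(-11) = 129
D→A: (13)(-7) − (-3)(-7) = -112
Σ = 62
Area = |Σ|/2 = 31.

31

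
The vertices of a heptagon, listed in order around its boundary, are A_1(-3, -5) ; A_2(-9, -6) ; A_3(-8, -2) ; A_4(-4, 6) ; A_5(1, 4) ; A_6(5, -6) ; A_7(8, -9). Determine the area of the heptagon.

112.5

Apply the surveyor's formula: 2A = Σ (x_i·y_{i+1} − x_{i+1}·y_i), indices taken mod 7.
A_1→A_2: (-3)(-6) − (-9)(-5) = -27
A_2→A_3: (-9)(-2) − (-8)(-6) = -30
A_3→A_4: (-8)(6) − (-4)(-2) = -56
A_4→A_5: (-4)(4) − (1)(6) = -22
A_5→A_6: (1)(-6) − (5)(4) = -26
A_6→A_7: (5)(-9) − (8)(-6) = 3
A_7→A_1: (8)(-5) − (-3)(-9) = -67
Σ = -225
Area = |Σ|/2 = 112.5.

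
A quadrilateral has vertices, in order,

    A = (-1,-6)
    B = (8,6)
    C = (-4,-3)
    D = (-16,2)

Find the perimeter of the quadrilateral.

60

|AB| = √((9)² + (12)²) = √225 = 15
|BC| = √((-12)² + (-9)²) = √225 = 15
|CD| = √((-12)² + (5)²) = √169 = 13
|DA| = √((15)² + (-8)²) = √289 = 17
Perimeter = 15 + 15 + 13 + 17 = 60.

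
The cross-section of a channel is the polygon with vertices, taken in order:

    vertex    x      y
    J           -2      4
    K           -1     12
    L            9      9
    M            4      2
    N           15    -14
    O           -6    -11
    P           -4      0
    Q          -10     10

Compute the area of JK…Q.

297

Apply Gauss's area formula: 2A = Σ (x_i·y_{i+1} − x_{i+1}·y_i), indices taken mod 8.
Σ = (-20) + (-117) + (-18) + (-86) + (-249) + (-44) + (-40) + (-20) = -594
Area = |Σ|/2 = 297.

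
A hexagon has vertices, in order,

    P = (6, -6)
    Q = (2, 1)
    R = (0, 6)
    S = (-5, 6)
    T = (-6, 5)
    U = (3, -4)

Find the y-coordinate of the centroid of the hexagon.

212/129

Apply the surveyor's formula. First the cross-terms c_i = x_i·y_{i+1} − x_{i+1}·y_i:
  18, 12, 30, 11, 9, 6  ⇒  2A = 86, A = 43.
Then Σ (y_i + y_{i+1})·c_i = 424, so ȳ = 424 / (6·43) = 212/129.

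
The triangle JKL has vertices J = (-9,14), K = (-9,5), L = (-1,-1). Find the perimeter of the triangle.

|JK| = √((0)² + (-9)²) = √81 = 9
|KL| = √((8)² + (-6)²) = √100 = 10
|LJ| = √((-8)² + (15)²) = √289 = 17
Perimeter = 9 + 10 + 17 = 36.

36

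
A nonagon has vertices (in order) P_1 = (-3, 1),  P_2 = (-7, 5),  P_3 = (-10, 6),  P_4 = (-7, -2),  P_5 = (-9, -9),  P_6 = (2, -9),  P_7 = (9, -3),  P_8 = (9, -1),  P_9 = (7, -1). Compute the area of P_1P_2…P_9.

Apply the shoelace (surveyor's) formula: 2A = Σ (x_i·y_{i+1} − x_{i+1}·y_i), indices taken mod 9.
P_1→P_2: (-3)(5) − (-7)(1) = -8
P_2→P_3: (-7)(6) − (-10)(5) = 8
P_3→P_4: (-10)(-2) − (-7)(6) = 62
P_4→P_5: (-7)(-9) − (-9)(-2) = 45
P_5→P_6: (-9)(-9) − (2)(-9) = 99
P_6→P_7: (2)(-3) − (9)(-9) = 75
P_7→P_8: (9)(-1) − (9)(-3) = 18
P_8→P_9: (9)(-1) − (7)(-1) = -2
P_9→P_1: (7)(1) − (-3)(-1) = 4
Σ = 301
Area = |Σ|/2 = 150.5.

150.5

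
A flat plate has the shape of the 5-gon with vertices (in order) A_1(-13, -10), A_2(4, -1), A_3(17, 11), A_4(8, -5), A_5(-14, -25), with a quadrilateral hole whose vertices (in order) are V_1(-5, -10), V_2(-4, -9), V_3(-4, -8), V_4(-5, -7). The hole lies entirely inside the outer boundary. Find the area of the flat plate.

255

Outer boundary:
Apply the surveyor's formula: 2A = Σ (x_i·y_{i+1} − x_{i+1}·y_i), indices taken mod 5.
Σ = (53) + (61) + (-173) + (-270) + (-185) = -514
Area = |Σ|/2 = 257.
Hole:
Apply the shoelace formula: 2A = Σ (x_i·y_{i+1} − x_{i+1}·y_i), indices taken mod 4.
Σ = (5) + (-4) + (-12) + (15) = 4
Area = |Σ|/2 = 2.
Net area = 257 − 2 = 255.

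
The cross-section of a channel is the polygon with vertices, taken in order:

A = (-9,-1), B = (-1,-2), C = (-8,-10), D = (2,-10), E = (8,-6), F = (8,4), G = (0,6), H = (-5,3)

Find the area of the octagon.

Apply Gauss's area formula: 2A = Σ (x_i·y_{i+1} − x_{i+1}·y_i), indices taken mod 8.
Cross-terms: 17, -6, 100, 68, 80, 48, 30, 32  ⇒  Σ = 369
Area = |Σ|/2 = 184.5.

184.5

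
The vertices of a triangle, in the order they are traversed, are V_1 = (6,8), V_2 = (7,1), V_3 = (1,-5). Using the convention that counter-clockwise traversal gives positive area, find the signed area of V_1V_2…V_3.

-24

Apply the shoelace (surveyor's) formula: 2A = Σ (x_i·y_{i+1} − x_{i+1}·y_i), indices taken mod 3.
Σ = (-50) + (-36) + (38) = -48
Signed area = Σ/2 = -24 (negative ⇒ clockwise traversal).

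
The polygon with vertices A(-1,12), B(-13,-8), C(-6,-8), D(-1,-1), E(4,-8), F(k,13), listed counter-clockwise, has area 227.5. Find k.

8

Write out the shoelace sum; only the two edges meeting at F involve k:
2·Area = [(4·13 − k·(-8)) + (k·12 − (-1)·13)] + 230
       = 20·k + 295 = 455
⇒ k = 8.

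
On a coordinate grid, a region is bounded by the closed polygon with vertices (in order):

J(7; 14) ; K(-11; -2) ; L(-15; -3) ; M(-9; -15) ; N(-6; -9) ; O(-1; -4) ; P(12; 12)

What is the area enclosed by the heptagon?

J→K: (7)(-2) − (-11)(14) = 140
K→L: (-11)(-3) − (-15)(-2) = 3
L→M: (-15)(-15) − (-9)(-3) = 198
M→N: (-9)(-9) − (-6)(-15) = -9
N→O: (-6)(-4) − (-1)(-9) = 15
O→P: (-1)(12) − (12)(-4) = 36
P→J: (12)(14) − (7)(12) = 84
Σ = 467
Area = |Σ|/2 = 233.5.

233.5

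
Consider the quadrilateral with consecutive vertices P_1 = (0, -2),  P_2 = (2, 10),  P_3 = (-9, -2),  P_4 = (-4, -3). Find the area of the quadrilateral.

58.5

Apply the shoelace formula: 2A = Σ (x_i·y_{i+1} − x_{i+1}·y_i), indices taken mod 4.
Σ = (4) + (86) + (19) + (8) = 117
Area = |Σ|/2 = 58.5.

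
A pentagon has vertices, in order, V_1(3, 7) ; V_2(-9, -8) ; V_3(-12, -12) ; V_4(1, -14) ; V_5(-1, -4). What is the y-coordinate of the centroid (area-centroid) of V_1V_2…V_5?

-770/109

Apply the surveyor's formula. First the cross-terms c_i = x_i·y_{i+1} − x_{i+1}·y_i:
  39, 12, 180, -18, 5  ⇒  2A = 218, A = 109.
Then Σ (y_i + y_{i+1})·c_i = -4620, so ȳ = -4620 / (6·109) = -770/109.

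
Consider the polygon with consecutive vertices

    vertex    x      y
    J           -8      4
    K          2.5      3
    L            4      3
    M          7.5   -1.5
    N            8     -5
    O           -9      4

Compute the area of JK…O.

Apply the shoelace formula: 2A = Σ (x_i·y_{i+1} − x_{i+1}·y_i), indices taken mod 6.
Σ = (-34) + (-4.5) + (-28.5) + (-25.5) + (-13) + (-4) = -109.5
Area = |Σ|/2 = 54.75.

54.75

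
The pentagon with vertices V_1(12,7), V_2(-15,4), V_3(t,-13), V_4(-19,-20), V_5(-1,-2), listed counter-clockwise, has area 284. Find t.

-18

The doubled signed area Σ (x_i y_{i+1} − x_{i+1} y_i) is linear in t.
With t=0 it equals 136; the coefficient of t is -24 (from the two edges through V_3).
So -24·t + 136 = 2·284 = 568 ⇒ t = -18.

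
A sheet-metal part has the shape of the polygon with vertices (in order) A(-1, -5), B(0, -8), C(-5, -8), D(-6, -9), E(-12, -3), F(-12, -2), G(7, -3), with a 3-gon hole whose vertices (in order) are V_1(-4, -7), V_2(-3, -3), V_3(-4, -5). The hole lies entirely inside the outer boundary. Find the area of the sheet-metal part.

Outer boundary:
A→B: (-1)(-8) − (0)(-5) = 8
B→C: (0)(-8) − (-5)(-8) = -40
C→D: (-5)(-9) − (-6)(-8) = -3
D→E: (-6)(-3) − (-12)(-9) = -90
E→F: (-12)(-2) − (-12)(-3) = -12
F→G: (-12)(-3) − (7)(-2) = 50
G→A: (7)(-5) − (-1)(-3) = -38
Σ = -125
Area = |Σ|/2 = 62.5.
Hole:
Apply the shoelace formula: 2A = Σ (x_i·y_{i+1} − x_{i+1}·y_i), indices taken mod 3.
Σ = (-9) + (3) + (8) = 2
Area = |Σ|/2 = 1.
Net area = 62.5 − 1 = 61.5.

61.5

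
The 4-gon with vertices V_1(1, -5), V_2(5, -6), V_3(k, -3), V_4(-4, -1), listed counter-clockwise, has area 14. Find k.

3

Write out the shoelace sum; only the two edges meeting at V_3 involve k:
2·Area = [(5·(-3) − k·(-6)) + (k·(-1) − (-4)·(-3))] + 40
       = 5·k + 13 = 28
⇒ k = 3.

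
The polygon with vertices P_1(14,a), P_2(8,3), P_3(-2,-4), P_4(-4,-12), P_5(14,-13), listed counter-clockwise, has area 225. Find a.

The doubled signed area Σ (x_i y_{i+1} − x_{i+1} y_i) is linear in a.
With a=0 it equals 426; the coefficient of a is 6 (from the two edges through P_1).
So 6·a + 426 = 2·225 = 450 ⇒ a = 4.

4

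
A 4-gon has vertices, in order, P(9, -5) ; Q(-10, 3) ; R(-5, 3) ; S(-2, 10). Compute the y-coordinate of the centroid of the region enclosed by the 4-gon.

508/243

Apply Gauss's area formula. First the cross-terms c_i = x_i·y_{i+1} − x_{i+1}·y_i:
  -23, -15, -44, -80  ⇒  2A = -162, A = -81.
Then Σ (y_i + y_{i+1})·c_i = -1016, so ȳ = -1016 / (6·(-81)) = 508/243.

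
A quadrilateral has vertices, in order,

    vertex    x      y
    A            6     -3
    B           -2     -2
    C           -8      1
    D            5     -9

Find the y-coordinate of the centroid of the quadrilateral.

-64/15

Apply the shoelace formula. First the cross-terms c_i = x_i·y_{i+1} − x_{i+1}·y_i:
  -18, -18, 67, 39  ⇒  2A = 70, A = 35.
Then Σ (y_i + y_{i+1})·c_i = -896, so ȳ = -896 / (6·35) = -64/15.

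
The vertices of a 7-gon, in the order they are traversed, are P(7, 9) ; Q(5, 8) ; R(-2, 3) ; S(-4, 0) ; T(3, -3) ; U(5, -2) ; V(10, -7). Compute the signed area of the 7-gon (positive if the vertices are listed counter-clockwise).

Apply the shoelace formula: 2A = Σ (x_i·y_{i+1} − x_{i+1}·y_i), indices taken mod 7.
Σ = (11) + (31) + (12) + (12) + (9) + (-15) + (139) = 199
Signed area = Σ/2 = 99.5 (positive ⇒ counter-clockwise traversal).

99.5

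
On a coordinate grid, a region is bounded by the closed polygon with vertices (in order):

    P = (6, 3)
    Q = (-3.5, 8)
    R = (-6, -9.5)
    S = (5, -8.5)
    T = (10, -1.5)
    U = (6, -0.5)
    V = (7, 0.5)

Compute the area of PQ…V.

Apply the shoelace formula: 2A = Σ (x_i·y_{i+1} − x_{i+1}·y_i), indices taken mod 7.
P→Q: (6)(8) − (-3.5)(3) = 58.5
Q→R: (-3.5)(-9.5) − (-6)(8) = 81.25
R→S: (-6)(-8.5) − (5)(-9.5) = 98.5
S→T: (5)(-1.5) − (10)(-8.5) = 77.5
T→U: (10)(-0.5) − (6)(-1.5) = 4
U→V: (6)(0.5) − (7)(-0.5) = 6.5
V→P: (7)(3) − (6)(0.5) = 18
Σ = 344.25
Area = |Σ|/2 = 172.125.

172.125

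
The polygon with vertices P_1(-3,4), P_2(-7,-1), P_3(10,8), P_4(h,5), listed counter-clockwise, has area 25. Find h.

0

The doubled signed area Σ (x_i y_{i+1} − x_{i+1} y_i) is linear in h.
With h=0 it equals 50; the coefficient of h is -4 (from the two edges through P_4).
So -4·h + 50 = 2·25 = 50 ⇒ h = 0.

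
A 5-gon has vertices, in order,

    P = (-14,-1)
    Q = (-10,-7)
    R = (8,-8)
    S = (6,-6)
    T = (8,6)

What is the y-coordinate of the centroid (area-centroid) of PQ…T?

-197/96

Apply Gauss's area formula. First the cross-terms c_i = x_i·y_{i+1} − x_{i+1}·y_i:
  88, 136, 0, 84, 76  ⇒  2A = 384, A = 192.
Then Σ (y_i + y_{i+1})·c_i = -2364, so ȳ = -2364 / (6·192) = -197/96.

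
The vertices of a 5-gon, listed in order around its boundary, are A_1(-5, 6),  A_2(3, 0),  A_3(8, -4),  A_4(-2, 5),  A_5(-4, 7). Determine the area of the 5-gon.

9.5

Apply the surveyor's formula: 2A = Σ (x_i·y_{i+1} − x_{i+1}·y_i), indices taken mod 5.
Cross-terms: -18, -12, 32, 6, 11  ⇒  Σ = 19
Area = |Σ|/2 = 9.5.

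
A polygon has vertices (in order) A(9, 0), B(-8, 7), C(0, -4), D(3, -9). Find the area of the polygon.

Apply Gauss's area formula: 2A = Σ (x_i·y_{i+1} − x_{i+1}·y_i), indices taken mod 4.
A→B: (9)(7) − (-8)(0) = 63
B→C: (-8)(-4) − (0)(7) = 32
C→D: (0)(-9) − (3)(-4) = 12
D→A: (3)(0) − (9)(-9) = 81
Σ = 188
Area = |Σ|/2 = 94.

94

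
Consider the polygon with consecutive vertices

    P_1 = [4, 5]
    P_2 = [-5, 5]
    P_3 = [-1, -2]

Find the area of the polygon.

Σ = (45) + (15) + (3) = 63
Area = |Σ|/2 = 31.5.

31.5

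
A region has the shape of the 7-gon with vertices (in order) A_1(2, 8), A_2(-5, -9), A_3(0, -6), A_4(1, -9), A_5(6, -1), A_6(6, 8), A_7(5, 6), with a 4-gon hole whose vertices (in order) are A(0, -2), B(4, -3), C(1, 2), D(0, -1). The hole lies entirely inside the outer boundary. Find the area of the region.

85.5

Outer boundary:
Apply the shoelace formula: 2A = Σ (x_i·y_{i+1} − x_{i+1}·y_i), indices taken mod 7.
Σ = (22) + (30) + (6) + (53) + (54) + (-4) + (28) = 189
Area = |Σ|/2 = 94.5.
Hole:
Σ = (8) + (11) + (-1) + (0) = 18
Area = |Σ|/2 = 9.
Net area = 94.5 − 9 = 85.5.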